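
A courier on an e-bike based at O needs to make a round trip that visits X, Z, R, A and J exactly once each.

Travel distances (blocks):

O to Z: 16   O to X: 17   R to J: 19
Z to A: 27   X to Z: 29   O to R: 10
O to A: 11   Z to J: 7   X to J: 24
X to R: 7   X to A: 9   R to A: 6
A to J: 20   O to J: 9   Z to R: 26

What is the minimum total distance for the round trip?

Minimum total distance: 69 blocks.

O → X → Z → R → A → J → O: 17+29+26+6+20+9 = 107
O → X → Z → R → J → A → O: 17+29+26+19+20+11 = 122
O → X → Z → A → R → J → O: 17+29+27+6+19+9 = 107
O → X → Z → A → J → R → O: 17+29+27+20+19+10 = 122
O → X → Z → J → R → A → O: 17+29+7+19+6+11 = 89
O → X → Z → J → A → R → O: 17+29+7+20+6+10 = 89
O → X → R → Z → A → J → O: 17+7+26+27+20+9 = 106
O → X → R → Z → J → A → O: 17+7+26+7+20+11 = 88
O → X → R → A → Z → J → O: 17+7+6+27+7+9 = 73
O → X → R → A → J → Z → O: 17+7+6+20+7+16 = 73
O → X → R → J → Z → A → O: 17+7+19+7+27+11 = 88
O → X → R → J → A → Z → O: 17+7+19+20+27+16 = 106
O → X → A → Z → R → J → O: 17+9+27+26+19+9 = 107
O → X → A → Z → J → R → O: 17+9+27+7+19+10 = 89
… (46 more)
O → Z → J → R → X → A → O: 16+7+19+7+9+11 = 69  ← best
The minimum is 69.
One optimal route: O → Z → J → R → X → A → O (or its reverse).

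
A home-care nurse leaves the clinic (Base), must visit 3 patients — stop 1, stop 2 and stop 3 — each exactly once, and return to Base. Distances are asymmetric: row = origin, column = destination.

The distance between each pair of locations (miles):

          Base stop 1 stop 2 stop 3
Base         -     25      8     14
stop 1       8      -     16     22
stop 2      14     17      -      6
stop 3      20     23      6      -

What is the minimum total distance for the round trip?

Base - stop 1 - stop 2 - stop 3 - Base: 25+16+6+20 = 67
Base - stop 1 - stop 3 - stop 2 - Base: 25+22+6+14 = 67
Base - stop 2 - stop 1 - stop 3 - Base: 8+17+22+20 = 67
Base - stop 2 - stop 3 - stop 1 - Base: 8+6+23+8 = 45
Base - stop 3 - stop 1 - stop 2 - Base: 14+23+16+14 = 67
Base - stop 3 - stop 2 - stop 1 - Base: 14+6+17+8 = 45
The minimum is 45.
One optimal route: Base → stop 2 → stop 3 → stop 1 → Base.

Shortest round trip = 45 miles.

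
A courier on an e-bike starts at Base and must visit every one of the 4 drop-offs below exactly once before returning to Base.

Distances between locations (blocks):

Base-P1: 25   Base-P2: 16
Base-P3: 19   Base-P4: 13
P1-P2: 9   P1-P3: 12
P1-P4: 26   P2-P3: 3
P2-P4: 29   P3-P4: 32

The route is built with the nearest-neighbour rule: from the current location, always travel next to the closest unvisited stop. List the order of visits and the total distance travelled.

70 blocks along Base → P4 → P1 → P2 → P3 → Base.

At Base the remaining stops are P4 13, P2 16, P3 19, P1 25; go to P4.
At P4 the remaining stops are P1 26, P2 29, P3 32; go to P1.
At P1 the remaining stops are P2 9, P3 12; go to P2.
At P2 the remaining stops are P3 3; go to P3.
Return P3→Base: 19.
Total = 13 + 26 + 9 + 3 + 19 = 70.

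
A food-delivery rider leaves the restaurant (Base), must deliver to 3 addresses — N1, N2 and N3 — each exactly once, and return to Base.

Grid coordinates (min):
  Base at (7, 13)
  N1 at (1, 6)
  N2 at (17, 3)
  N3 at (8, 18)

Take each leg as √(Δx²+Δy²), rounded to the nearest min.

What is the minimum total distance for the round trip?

Minimum total distance: 47 min.

There are 3 distinct closed tours to check (reversals are equivalent).
Base - N1 - N2 - N3 - Base: 9+16+17+5 = 47
Base - N1 - N3 - N2 - Base: 9+14+17+14 = 54
Base - N2 - N1 - N3 - Base: 14+16+14+5 = 49
The minimum is 47.
One optimal route: Base → N1 → N2 → N3 → Base (or its reverse).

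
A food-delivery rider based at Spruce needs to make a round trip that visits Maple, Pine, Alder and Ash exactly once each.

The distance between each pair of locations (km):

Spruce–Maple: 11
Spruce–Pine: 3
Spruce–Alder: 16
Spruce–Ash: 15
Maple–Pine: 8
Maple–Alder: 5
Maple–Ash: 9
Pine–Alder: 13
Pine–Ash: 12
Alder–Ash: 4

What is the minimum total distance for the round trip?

35 km — the shortest possible round trip.

With 4 stops there are 4!/2 = 12 distinct round trips (a route and its reverse cost the same).
Spruce - Maple - Pine - Alder - Ash - Spruce: 11+8+13+4+15 = 51
Spruce - Maple - Pine - Ash - Alder - Spruce: 11+8+12+4+16 = 51
Spruce - Maple - Alder - Pine - Ash - Spruce: 11+5+13+12+15 = 56
Spruce - Maple - Alder - Ash - Pine - Spruce: 11+5+4+12+3 = 35
Spruce - Maple - Ash - Pine - Alder - Spruce: 11+9+12+13+16 = 61
Spruce - Maple - Ash - Alder - Pine - Spruce: 11+9+4+13+3 = 40
Spruce - Pine - Maple - Alder - Ash - Spruce: 3+8+5+4+15 = 35
Spruce - Pine - Maple - Ash - Alder - Spruce: 3+8+9+4+16 = 40
Spruce - Pine - Alder - Maple - Ash - Spruce: 3+13+5+9+15 = 45
Spruce - Pine - Ash - Maple - Alder - Spruce: 3+12+9+5+16 = 45
Spruce - Alder - Maple - Pine - Ash - Spruce: 16+5+8+12+15 = 56
Spruce - Alder - Pine - Maple - Ash - Spruce: 16+13+8+9+15 = 61
The minimum is 35.
One optimal route: Spruce → Maple → Alder → Ash → Pine → Spruce (or its reverse).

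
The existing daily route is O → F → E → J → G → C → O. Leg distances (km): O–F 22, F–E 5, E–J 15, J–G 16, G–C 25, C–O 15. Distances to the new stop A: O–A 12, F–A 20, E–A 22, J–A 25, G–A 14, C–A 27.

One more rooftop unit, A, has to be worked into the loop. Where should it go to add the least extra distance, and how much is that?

Insertion cost between consecutive stops i–j is d(i,A) + d(A,j) − d(i,j):
  between O and F: 12 + 20 − 22 = 10
  between F and E: 20 + 22 − 5 = 37
  between E and J: 22 + 25 − 15 = 32
  between J and G: 25 + 14 − 16 = 23
  between G and C: 14 + 27 − 25 = 16
  between C and O: 27 + 12 − 15 = 24
Cheapest insertion is between O and F, adding 10.
New total = 98 + 10 = 108.

Minimum extra distance: 10 km, inserting A between O and F.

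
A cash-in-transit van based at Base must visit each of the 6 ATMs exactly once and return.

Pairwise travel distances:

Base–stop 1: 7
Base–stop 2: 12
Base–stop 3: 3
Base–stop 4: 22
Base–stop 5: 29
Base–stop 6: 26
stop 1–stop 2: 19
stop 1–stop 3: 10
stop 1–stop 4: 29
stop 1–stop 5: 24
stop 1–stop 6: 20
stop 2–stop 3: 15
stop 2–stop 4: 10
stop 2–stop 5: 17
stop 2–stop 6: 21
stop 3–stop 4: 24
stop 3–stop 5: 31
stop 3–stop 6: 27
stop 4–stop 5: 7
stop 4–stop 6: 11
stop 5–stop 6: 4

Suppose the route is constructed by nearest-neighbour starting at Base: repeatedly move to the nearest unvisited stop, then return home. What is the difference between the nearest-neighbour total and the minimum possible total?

Base: stop 3=3, stop 1=7, stop 2=12, stop 4=22, stop 6=26, stop 5=29 ⇒ stop 3
stop 3: stop 1=10, stop 2=15, stop 4=24, stop 6=27, stop 5=31 ⇒ stop 1
stop 1: stop 2=19, stop 6=20, stop 5=24, stop 4=29 ⇒ stop 2
stop 2: stop 4=10, stop 5=17, stop 6=21 ⇒ stop 4
stop 4: stop 5=7, stop 6=11 ⇒ stop 5
stop 5: stop 6=4 ⇒ stop 6
NN route Base → stop 3 → stop 1 → stop 2 → stop 4 → stop 5 → stop 6 → Base costs 79.
Optimal: Base → stop 1 → stop 6 → stop 5 → stop 4 → stop 2 → stop 3 → Base costs 66 (by enumerating all 360 distinct tours).
Excess = 79 − 66 = 13.

Excess over optimum: 13.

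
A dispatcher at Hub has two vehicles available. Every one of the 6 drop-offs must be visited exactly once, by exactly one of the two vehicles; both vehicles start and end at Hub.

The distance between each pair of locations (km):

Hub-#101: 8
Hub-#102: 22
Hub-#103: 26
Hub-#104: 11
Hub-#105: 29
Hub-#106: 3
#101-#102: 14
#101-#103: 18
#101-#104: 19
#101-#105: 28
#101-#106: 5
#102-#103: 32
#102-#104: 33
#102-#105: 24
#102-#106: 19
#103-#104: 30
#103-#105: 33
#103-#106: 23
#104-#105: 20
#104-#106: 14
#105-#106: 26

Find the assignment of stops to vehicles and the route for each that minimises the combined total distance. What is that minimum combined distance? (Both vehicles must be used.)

There are 2^5 − 1 = 31 ways to divide the 6 stops into two non-empty groups. For each, the best each vehicle can do is its own shortest tour through its group:
  {#101} + {#102, #103, #104, #105, #106}: 16 + 113 = 129
  {#102} + {#101, #103, #104, #105, #106}: 44 + 90 = 134
  {#101, #102} + {#103, #104, #105, #106}: 44 + 90 = 134
  {#103} + {#101, #102, #104, #105, #106}: 52 + 77 = 129
  {#101, #103} + {#102, #104, #105, #106}: 52 + 77 = 129
  {#102, #103} + {#101, #104, #105, #106}: 80 + 67 = 147
  … (31 splits in total)
  {#101, #102, #103, #104, #105} + {#106}: 113 + 6 = 119  ← best
Best: vehicle 1 Hub → #101 → #103 → #102 → #105 → #104 → Hub = 113; vehicle 2 Hub → #106 → Hub = 6; combined 119.

Minimum combined distance: 119 km.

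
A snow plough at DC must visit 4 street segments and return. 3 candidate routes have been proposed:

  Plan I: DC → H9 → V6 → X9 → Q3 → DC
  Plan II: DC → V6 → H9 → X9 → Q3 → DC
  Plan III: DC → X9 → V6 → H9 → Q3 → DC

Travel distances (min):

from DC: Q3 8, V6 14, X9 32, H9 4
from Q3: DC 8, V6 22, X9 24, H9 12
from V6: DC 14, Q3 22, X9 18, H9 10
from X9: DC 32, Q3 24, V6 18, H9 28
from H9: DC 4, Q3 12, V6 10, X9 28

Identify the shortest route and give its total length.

64 min — Plan I is the shortest.

Plan I: 4 + 10 + 18 + 24 + 8 = 64
Plan II: 14 + 10 + 28 + 24 + 8 = 84
Plan III: 32 + 18 + 10 + 12 + 8 = 80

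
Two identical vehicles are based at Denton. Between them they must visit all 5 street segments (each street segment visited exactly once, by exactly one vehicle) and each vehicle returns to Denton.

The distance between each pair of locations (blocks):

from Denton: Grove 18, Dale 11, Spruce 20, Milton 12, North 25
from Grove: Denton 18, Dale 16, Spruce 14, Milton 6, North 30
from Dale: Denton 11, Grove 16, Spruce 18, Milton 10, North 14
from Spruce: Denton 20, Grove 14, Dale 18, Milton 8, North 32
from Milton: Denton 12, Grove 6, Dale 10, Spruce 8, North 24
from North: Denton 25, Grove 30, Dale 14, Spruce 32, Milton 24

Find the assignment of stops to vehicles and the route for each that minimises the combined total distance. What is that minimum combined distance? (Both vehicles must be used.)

Check every non-empty split of the stops between the two vehicles; for each half take its own optimal tour:
  {Grove} + {Dale, Spruce, Milton, North}: 36 + 77 = 113
  {Dale} + {Grove, Spruce, Milton, North}: 22 + 89 = 111
  {Grove, Dale} + {Spruce, Milton, North}: 45 + 77 = 122
  {Spruce} + {Grove, Dale, Milton, North}: 40 + 73 = 113
  {Grove, Spruce} + {Dale, Milton, North}: 52 + 61 = 113
  {Dale, Spruce} + {Grove, Milton, North}: 49 + 73 = 122
  … (15 splits in total)
  {Grove, Spruce, Milton} + {Dale, North}: 52 + 50 = 102  ← best
Best: vehicle 1 Denton → Grove → Spruce → Milton → Denton = 52; vehicle 2 Denton → Dale → North → Denton = 50; combined 102.

Minimum combined distance: 102 blocks.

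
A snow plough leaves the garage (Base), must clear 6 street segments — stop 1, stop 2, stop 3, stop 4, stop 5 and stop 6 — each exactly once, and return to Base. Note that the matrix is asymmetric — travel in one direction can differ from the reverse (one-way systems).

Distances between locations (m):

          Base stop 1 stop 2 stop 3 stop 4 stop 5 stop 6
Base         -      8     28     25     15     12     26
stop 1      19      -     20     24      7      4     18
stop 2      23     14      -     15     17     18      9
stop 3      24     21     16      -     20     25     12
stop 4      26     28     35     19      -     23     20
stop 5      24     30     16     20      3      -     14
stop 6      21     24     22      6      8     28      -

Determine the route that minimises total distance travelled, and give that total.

Base → stop 1 → stop 2 → stop 3 → stop 4 → stop 5 → stop 6 → Base: 8+20+15+20+23+14+21 = 121
Base → stop 1 → stop 2 → stop 3 → stop 4 → stop 6 → stop 5 → Base: 8+20+15+20+20+28+24 = 135
Base → stop 1 → stop 2 → stop 3 → stop 5 → stop 4 → stop 6 → Base: 8+20+15+25+3+20+21 = 112
Base → stop 1 → stop 2 → stop 3 → stop 5 → stop 6 → stop 4 → Base: 8+20+15+25+14+8+26 = 116
Base → stop 1 → stop 2 → stop 3 → stop 6 → stop 4 → stop 5 → Base: 8+20+15+12+8+23+24 = 110
Base → stop 1 → stop 2 → stop 3 → stop 6 → stop 5 → stop 4 → Base: 8+20+15+12+28+3+26 = 112
Base → stop 1 → stop 2 → stop 4 → stop 3 → stop 5 → stop 6 → Base: 8+20+17+19+25+14+21 = 124
Base → stop 1 → stop 2 → stop 4 → stop 3 → stop 6 → stop 5 → Base: 8+20+17+19+12+28+24 = 128
… (712 more)
Base → stop 1 → stop 5 → stop 4 → stop 3 → stop 2 → stop 6 → Base: 8+4+3+19+16+9+21 = 80  ← best
The minimum is 80.
One optimal route: Base → stop 1 → stop 5 → stop 4 → stop 3 → stop 2 → stop 6 → Base.

80 m — the shortest possible round trip.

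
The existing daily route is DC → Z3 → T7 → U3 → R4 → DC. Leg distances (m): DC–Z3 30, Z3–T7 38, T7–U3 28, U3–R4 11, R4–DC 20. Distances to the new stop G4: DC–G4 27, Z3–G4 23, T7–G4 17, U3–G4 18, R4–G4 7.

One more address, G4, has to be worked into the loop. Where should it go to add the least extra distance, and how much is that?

Insertion cost between consecutive stops i–j is d(i,G4) + d(G4,j) − d(i,j):
  between DC and Z3: 27 + 23 − 30 = 20
  between Z3 and T7: 23 + 17 − 38 = 2
  between T7 and U3: 17 + 18 − 28 = 7
  between U3 and R4: 18 + 7 − 11 = 14
  between R4 and DC: 7 + 27 − 20 = 14
Cheapest insertion is between Z3 and T7, adding 2.
New total = 127 + 2 = 129.

Minimum extra distance: 2 m, inserting G4 between Z3 and T7.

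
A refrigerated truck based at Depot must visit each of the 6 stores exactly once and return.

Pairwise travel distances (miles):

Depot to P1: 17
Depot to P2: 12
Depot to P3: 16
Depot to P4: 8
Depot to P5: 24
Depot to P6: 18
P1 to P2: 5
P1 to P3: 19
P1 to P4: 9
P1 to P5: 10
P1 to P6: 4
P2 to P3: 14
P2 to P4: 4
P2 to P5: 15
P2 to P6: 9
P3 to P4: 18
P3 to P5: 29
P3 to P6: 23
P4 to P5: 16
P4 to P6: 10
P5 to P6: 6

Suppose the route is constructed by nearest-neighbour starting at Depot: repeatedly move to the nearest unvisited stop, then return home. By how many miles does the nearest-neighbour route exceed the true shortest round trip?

Depot: P4=8, P2=12, P3=16, P1=17, P6=18, P5=24 ⇒ P4
P4: P2=4, P1=9, P6=10, P5=16, P3=18 ⇒ P2
P2: P1=5, P6=9, P3=14, P5=15 ⇒ P1
P1: P6=4, P5=10, P3=19 ⇒ P6
P6: P5=6, P3=23 ⇒ P5
P5: P3=29 ⇒ P3
NN route Depot → P4 → P2 → P1 → P6 → P5 → P3 → Depot costs 72.
Optimal: Depot → P3 → P2 → P1 → P5 → P6 → P4 → Depot costs 69 (by enumerating all 360 distinct tours).
Excess = 72 − 69 = 3.

3 miles longer than the optimal tour.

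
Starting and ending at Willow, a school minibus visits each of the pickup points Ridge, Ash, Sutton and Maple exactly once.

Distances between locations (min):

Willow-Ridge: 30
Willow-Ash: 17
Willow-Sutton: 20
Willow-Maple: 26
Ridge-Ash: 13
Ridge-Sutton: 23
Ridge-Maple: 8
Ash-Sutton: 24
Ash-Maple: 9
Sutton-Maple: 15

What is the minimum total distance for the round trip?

Willow - Ridge - Ash - Sutton - Maple - Willow: 30+13+24+15+26 = 108
Willow - Ridge - Ash - Maple - Sutton - Willow: 30+13+9+15+20 = 87
Willow - Ridge - Sutton - Ash - Maple - Willow: 30+23+24+9+26 = 112
Willow - Ridge - Sutton - Maple - Ash - Willow: 30+23+15+9+17 = 94
Willow - Ridge - Maple - Ash - Sutton - Willow: 30+8+9+24+20 = 91
Willow - Ridge - Maple - Sutton - Ash - Willow: 30+8+15+24+17 = 94
Willow - Ash - Ridge - Sutton - Maple - Willow: 17+13+23+15+26 = 94
Willow - Ash - Ridge - Maple - Sutton - Willow: 17+13+8+15+20 = 73
Willow - Ash - Sutton - Ridge - Maple - Willow: 17+24+23+8+26 = 98
Willow - Ash - Maple - Ridge - Sutton - Willow: 17+9+8+23+20 = 77
Willow - Sutton - Ridge - Ash - Maple - Willow: 20+23+13+9+26 = 91
Willow - Sutton - Ash - Ridge - Maple - Willow: 20+24+13+8+26 = 91
The minimum is 73.
One optimal route: Willow → Ash → Ridge → Maple → Sutton → Willow (or its reverse).

Shortest round trip = 73 min.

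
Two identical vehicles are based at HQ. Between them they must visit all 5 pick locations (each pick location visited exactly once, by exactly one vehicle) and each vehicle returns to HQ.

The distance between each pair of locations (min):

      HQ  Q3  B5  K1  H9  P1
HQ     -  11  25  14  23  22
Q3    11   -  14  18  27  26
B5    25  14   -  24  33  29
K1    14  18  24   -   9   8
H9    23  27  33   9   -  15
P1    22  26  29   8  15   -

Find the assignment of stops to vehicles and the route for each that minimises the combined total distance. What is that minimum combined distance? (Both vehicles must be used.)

110 min — the smallest possible combined total.

Check every non-empty split of the stops between the two vehicles; for each half take its own optimal tour:
  {Q3} + {B5, K1, H9, P1}: 22 + 92 = 114
  {B5} + {Q3, K1, H9, P1}: 50 + 75 = 125
  {Q3, B5} + {K1, H9, P1}: 50 + 60 = 110
  {K1} + {Q3, B5, H9, P1}: 28 + 92 = 120
  {Q3, K1} + {B5, H9, P1}: 43 + 92 = 135
  {B5, K1} + {Q3, H9, P1}: 63 + 75 = 138
  … (15 splits in total)
Best: vehicle 1 HQ → Q3 → B5 → HQ = 50; vehicle 2 HQ → K1 → H9 → P1 → HQ = 60; combined 110.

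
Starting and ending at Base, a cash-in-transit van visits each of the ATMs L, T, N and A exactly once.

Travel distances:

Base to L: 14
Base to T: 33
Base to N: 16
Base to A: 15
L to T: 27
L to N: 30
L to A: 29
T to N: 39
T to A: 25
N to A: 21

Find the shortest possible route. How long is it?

There are 12 distinct closed tours to check (reversals are equivalent).
Base → L → T → N → A → Base: 14+27+39+21+15 = 116
Base → L → T → A → N → Base: 14+27+25+21+16 = 103
Base → L → N → T → A → Base: 14+30+39+25+15 = 123
Base → L → N → A → T → Base: 14+30+21+25+33 = 123
Base → L → A → T → N → Base: 14+29+25+39+16 = 123
Base → L → A → N → T → Base: 14+29+21+39+33 = 136
Base → T → L → N → A → Base: 33+27+30+21+15 = 126
Base → T → L → A → N → Base: 33+27+29+21+16 = 126
Base → T → N → L → A → Base: 33+39+30+29+15 = 146
Base → T → A → L → N → Base: 33+25+29+30+16 = 133
Base → N → L → T → A → Base: 16+30+27+25+15 = 113
Base → N → T → L → A → Base: 16+39+27+29+15 = 126
The minimum is 103.
One optimal route: Base → L → T → A → N → Base (or its reverse).

Minimum total distance: 103.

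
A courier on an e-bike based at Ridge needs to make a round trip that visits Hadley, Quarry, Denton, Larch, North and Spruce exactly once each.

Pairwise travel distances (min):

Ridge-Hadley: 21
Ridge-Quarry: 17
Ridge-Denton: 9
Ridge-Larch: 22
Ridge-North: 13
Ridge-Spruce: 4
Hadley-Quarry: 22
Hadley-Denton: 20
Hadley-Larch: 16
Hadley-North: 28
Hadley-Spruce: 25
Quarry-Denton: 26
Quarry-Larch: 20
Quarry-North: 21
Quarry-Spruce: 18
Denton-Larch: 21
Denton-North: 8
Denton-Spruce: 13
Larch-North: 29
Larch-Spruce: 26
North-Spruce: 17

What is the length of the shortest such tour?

Ridge-Hadley-Quarry-Denton-Larch-North-Spruce-Ridge: 21+22+26+21+29+17+4 = 140
Ridge-Hadley-Quarry-Denton-Larch-Spruce-North-Ridge: 21+22+26+21+26+17+13 = 146
Ridge-Hadley-Quarry-Denton-North-Larch-Spruce-Ridge: 21+22+26+8+29+26+4 = 136
Ridge-Hadley-Quarry-Denton-North-Spruce-Larch-Ridge: 21+22+26+8+17+26+22 = 142
Ridge-Hadley-Quarry-Denton-Spruce-Larch-North-Ridge: 21+22+26+13+26+29+13 = 150
Ridge-Hadley-Quarry-Denton-Spruce-North-Larch-Ridge: 21+22+26+13+17+29+22 = 150
Ridge-Hadley-Quarry-Larch-Denton-North-Spruce-Ridge: 21+22+20+21+8+17+4 = 113
Ridge-Hadley-Quarry-Larch-Denton-Spruce-North-Ridge: 21+22+20+21+13+17+13 = 127
… (352 more)
Ridge-North-Denton-Hadley-Larch-Quarry-Spruce-Ridge: 13+8+20+16+20+18+4 = 99  ← best
The minimum is 99.
One optimal route: Ridge → North → Denton → Hadley → Larch → Quarry → Spruce → Ridge (or its reverse).

99 min — the shortest possible round trip.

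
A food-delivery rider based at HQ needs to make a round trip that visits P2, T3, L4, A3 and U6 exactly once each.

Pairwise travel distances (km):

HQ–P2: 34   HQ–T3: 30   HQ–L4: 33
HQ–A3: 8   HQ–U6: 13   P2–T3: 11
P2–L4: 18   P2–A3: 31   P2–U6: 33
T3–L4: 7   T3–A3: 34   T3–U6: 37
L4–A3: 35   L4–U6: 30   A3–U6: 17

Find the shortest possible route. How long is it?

With 5 stops there are 5!/2 = 60 distinct round trips (a route and its reverse cost the same).
HQ - P2 - T3 - L4 - A3 - U6 - HQ: 34+11+7+35+17+13 = 117
HQ - P2 - T3 - L4 - U6 - A3 - HQ: 34+11+7+30+17+8 = 107
HQ - P2 - T3 - A3 - L4 - U6 - HQ: 34+11+34+35+30+13 = 157
HQ - P2 - T3 - A3 - U6 - L4 - HQ: 34+11+34+17+30+33 = 159
HQ - P2 - T3 - U6 - L4 - A3 - HQ: 34+11+37+30+35+8 = 155
HQ - P2 - T3 - U6 - A3 - L4 - HQ: 34+11+37+17+35+33 = 167
HQ - P2 - L4 - T3 - A3 - U6 - HQ: 34+18+7+34+17+13 = 123
HQ - P2 - L4 - T3 - U6 - A3 - HQ: 34+18+7+37+17+8 = 121
HQ - P2 - L4 - A3 - T3 - U6 - HQ: 34+18+35+34+37+13 = 171
HQ - P2 - L4 - A3 - U6 - T3 - HQ: 34+18+35+17+37+30 = 171
HQ - P2 - L4 - U6 - T3 - A3 - HQ: 34+18+30+37+34+8 = 161
HQ - P2 - L4 - U6 - A3 - T3 - HQ: 34+18+30+17+34+30 = 163
HQ - P2 - A3 - T3 - L4 - U6 - HQ: 34+31+34+7+30+13 = 149
HQ - P2 - A3 - T3 - U6 - L4 - HQ: 34+31+34+37+30+33 = 199
… (46 more)
HQ - A3 - P2 - T3 - L4 - U6 - HQ: 8+31+11+7+30+13 = 100  ← best
The minimum is 100.
One optimal route: HQ → A3 → P2 → T3 → L4 → U6 → HQ (or its reverse).

Shortest round trip = 100 km.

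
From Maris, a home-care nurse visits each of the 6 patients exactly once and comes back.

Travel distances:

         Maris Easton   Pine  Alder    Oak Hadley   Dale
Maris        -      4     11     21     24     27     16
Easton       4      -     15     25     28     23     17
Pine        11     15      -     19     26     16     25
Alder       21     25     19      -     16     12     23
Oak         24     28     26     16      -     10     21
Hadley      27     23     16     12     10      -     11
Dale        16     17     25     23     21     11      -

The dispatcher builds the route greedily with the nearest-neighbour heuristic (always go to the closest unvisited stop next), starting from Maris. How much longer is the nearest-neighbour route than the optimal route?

Excess over optimum: 12.

From Maris: Easton=4, Pine=11, Dale=16, Alder=21, Oak=24, Hadley=27 → choose Easton (4).
From Easton: Pine=15, Dale=17, Hadley=23, Alder=25, Oak=28 → choose Pine (15).
From Pine: Hadley=16, Alder=19, Dale=25, Oak=26 → choose Hadley (16).
From Hadley: Oak=10, Dale=11, Alder=12 → choose Oak (10).
From Oak: Alder=16, Dale=21 → choose Alder (16).
From Alder: Dale=23 → choose Dale (23).
NN route Maris → Easton → Pine → Hadley → Oak → Alder → Dale → Maris costs 100.
Optimal: Maris → Easton → Dale → Hadley → Oak → Alder → Pine → Maris costs 88 (by enumerating all 360 distinct tours).
Excess = 100 − 88 = 12.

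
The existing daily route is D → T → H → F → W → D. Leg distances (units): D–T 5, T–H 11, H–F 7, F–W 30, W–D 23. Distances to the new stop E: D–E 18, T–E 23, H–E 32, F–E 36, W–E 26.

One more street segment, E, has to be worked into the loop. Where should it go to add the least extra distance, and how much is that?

Insertion cost between consecutive stops i–j is d(i,E) + d(E,j) − d(i,j):
  between D and T: 18 + 23 − 5 = 36
  between T and H: 23 + 32 − 11 = 44
  between H and F: 32 + 36 − 7 = 61
  between F and W: 36 + 26 − 30 = 32
  between W and D: 26 + 18 − 23 = 21
Cheapest insertion is between W and D, adding 21.
New total = 76 + 21 = 97.

+21 — insert E between W and D.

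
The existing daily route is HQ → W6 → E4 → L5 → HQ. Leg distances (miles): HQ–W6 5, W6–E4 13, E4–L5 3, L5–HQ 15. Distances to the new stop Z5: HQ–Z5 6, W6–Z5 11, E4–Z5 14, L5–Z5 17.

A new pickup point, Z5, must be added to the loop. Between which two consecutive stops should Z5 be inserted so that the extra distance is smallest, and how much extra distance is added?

+8 miles — insert Z5 between L5 and HQ.

Insertion cost between consecutive stops i–j is d(i,Z5) + d(Z5,j) − d(i,j):
  between HQ and W6: 6 + 11 − 5 = 12
  between W6 and E4: 11 + 14 − 13 = 12
  between E4 and L5: 14 + 17 − 3 = 28
  between L5 and HQ: 17 + 6 − 15 = 8
Cheapest insertion is between L5 and HQ, adding 8.
New total = 36 + 8 = 44.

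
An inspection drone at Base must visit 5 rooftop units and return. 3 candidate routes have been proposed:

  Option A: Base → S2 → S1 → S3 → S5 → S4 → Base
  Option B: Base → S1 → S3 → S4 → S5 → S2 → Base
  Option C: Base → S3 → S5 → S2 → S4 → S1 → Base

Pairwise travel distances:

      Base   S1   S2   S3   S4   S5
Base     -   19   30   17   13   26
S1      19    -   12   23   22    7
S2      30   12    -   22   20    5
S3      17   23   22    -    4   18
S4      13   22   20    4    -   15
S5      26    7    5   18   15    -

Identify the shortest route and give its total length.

96 — Option B is the shortest.

Option A: 30 + 12 + 23 + 18 + 15 + 13 = 111
Option B: 19 + 23 + 4 + 15 + 5 + 30 = 96
Option C: 17 + 18 + 5 + 20 + 22 + 19 = 101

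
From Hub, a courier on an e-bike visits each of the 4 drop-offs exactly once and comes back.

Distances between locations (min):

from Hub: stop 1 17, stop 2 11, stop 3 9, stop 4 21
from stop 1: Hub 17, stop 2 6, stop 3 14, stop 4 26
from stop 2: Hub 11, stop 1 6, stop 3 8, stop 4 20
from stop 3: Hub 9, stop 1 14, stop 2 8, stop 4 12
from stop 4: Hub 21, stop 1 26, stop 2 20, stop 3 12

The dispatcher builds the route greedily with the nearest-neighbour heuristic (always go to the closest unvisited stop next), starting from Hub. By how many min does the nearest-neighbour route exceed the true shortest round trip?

From Hub: stop 3=9, stop 2=11, stop 1=17, stop 4=21 → choose stop 3 (9).
From stop 3: stop 2=8, stop 4=12, stop 1=14 → choose stop 2 (8).
From stop 2: stop 1=6, stop 4=20 → choose stop 1 (6).
From stop 1: stop 4=26 → choose stop 4 (26).
NN route Hub → stop 3 → stop 2 → stop 1 → stop 4 → Hub costs 70.
Optimal: Hub → stop 1 → stop 2 → stop 3 → stop 4 → Hub costs 64 (by enumerating all 12 distinct tours).
Excess = 70 − 64 = 6.

The nearest-neighbour route is 6 min longer than optimal.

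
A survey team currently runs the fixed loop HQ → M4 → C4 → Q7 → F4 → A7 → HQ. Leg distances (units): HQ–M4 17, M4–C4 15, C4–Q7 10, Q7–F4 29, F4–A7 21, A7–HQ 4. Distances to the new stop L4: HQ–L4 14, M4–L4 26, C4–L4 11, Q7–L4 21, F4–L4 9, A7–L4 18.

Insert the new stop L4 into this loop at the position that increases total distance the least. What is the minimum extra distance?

+1 — insert L4 between Q7 and F4.

Insertion cost between consecutive stops i–j is d(i,L4) + d(L4,j) − d(i,j):
  between HQ and M4: 14 + 26 − 17 = 23
  between M4 and C4: 26 + 11 − 15 = 22
  between C4 and Q7: 11 + 21 − 10 = 22
  between Q7 and F4: 21 + 9 − 29 = 1
  between F4 and A7: 9 + 18 − 21 = 6
  between A7 and HQ: 18 + 14 − 4 = 28
Cheapest insertion is between Q7 and F4, adding 1.
New total = 96 + 1 = 97.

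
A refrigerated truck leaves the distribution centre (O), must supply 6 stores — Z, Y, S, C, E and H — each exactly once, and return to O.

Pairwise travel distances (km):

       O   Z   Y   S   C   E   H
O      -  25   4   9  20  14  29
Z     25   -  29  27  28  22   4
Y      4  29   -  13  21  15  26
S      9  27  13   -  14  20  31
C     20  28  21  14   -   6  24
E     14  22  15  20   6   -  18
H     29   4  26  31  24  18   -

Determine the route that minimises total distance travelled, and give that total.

84 km — the shortest possible round trip.

There are 360 distinct closed tours to check (reversals are equivalent).
O - Z - Y - S - C - E - H - O: 25+29+13+14+6+18+29 = 134
O - Z - Y - S - C - H - E - O: 25+29+13+14+24+18+14 = 137
O - Z - Y - S - E - C - H - O: 25+29+13+20+6+24+29 = 146
O - Z - Y - S - E - H - C - O: 25+29+13+20+18+24+20 = 149
O - Z - Y - S - H - C - E - O: 25+29+13+31+24+6+14 = 142
O - Z - Y - S - H - E - C - O: 25+29+13+31+18+6+20 = 142
O - Z - Y - C - S - E - H - O: 25+29+21+14+20+18+29 = 156
O - Z - Y - C - S - H - E - O: 25+29+21+14+31+18+14 = 152
… (352 more)
O - Z - H - E - C - S - Y - O: 25+4+18+6+14+13+4 = 84  ← best
The minimum is 84.
One optimal route: O → Z → H → E → C → S → Y → O (or its reverse).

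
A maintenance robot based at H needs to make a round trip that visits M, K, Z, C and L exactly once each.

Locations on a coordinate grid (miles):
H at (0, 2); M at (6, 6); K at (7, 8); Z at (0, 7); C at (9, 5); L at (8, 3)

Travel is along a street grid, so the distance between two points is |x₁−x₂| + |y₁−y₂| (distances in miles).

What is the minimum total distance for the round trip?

There are 60 distinct closed tours to check (reversals are equivalent).
H-M-K-Z-C-L-H: 10+3+8+11+3+9 = 44
H-M-K-Z-L-C-H: 10+3+8+12+3+12 = 48
H-M-K-C-Z-L-H: 10+3+5+11+12+9 = 50
H-M-K-C-L-Z-H: 10+3+5+3+12+5 = 38
H-M-K-L-Z-C-H: 10+3+6+12+11+12 = 54
H-M-K-L-C-Z-H: 10+3+6+3+11+5 = 38
H-M-Z-K-C-L-H: 10+7+8+5+3+9 = 42
H-M-Z-K-L-C-H: 10+7+8+6+3+12 = 46
H-M-Z-C-K-L-H: 10+7+11+5+6+9 = 48
H-M-Z-C-L-K-H: 10+7+11+3+6+13 = 50
H-M-Z-L-K-C-H: 10+7+12+6+5+12 = 52
H-M-Z-L-C-K-H: 10+7+12+3+5+13 = 50
H-M-C-K-Z-L-H: 10+4+5+8+12+9 = 48
H-M-C-K-L-Z-H: 10+4+5+6+12+5 = 42
… (46 more)
H-Z-M-K-C-L-H: 5+7+3+5+3+9 = 32  ← best
The minimum is 32.
One optimal route: H → Z → M → K → C → L → H (or its reverse).

Shortest round trip = 32 miles.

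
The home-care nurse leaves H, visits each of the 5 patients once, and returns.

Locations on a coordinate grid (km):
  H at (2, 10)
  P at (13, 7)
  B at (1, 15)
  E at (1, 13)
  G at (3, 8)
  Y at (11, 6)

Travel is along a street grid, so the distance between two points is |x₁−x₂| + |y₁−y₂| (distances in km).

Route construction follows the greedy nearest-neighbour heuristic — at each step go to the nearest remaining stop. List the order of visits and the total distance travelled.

Total distance 48 km via the nearest-neighbour route H → G → E → B → Y → P → H.

At H the remaining stops are G 3, E 4, B 6, Y 13, P 14; go to G.
At G the remaining stops are E 7, B 9, Y 10, P 11; go to E.
At E the remaining stops are B 2, Y 17, P 18; go to B.
At B the remaining stops are Y 19, P 20; go to Y.
At Y the remaining stops are P 3; go to P.
Return P→H: 14.
Total = 3 + 7 + 2 + 19 + 3 + 14 = 48.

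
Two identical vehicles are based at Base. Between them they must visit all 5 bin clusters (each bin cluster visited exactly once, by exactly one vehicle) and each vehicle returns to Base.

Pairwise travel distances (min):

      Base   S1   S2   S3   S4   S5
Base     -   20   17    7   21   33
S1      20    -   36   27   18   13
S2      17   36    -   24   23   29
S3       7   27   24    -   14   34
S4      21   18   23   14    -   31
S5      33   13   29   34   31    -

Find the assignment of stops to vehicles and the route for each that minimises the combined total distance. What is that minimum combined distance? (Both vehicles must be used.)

Minimum combined distance: 112 min.

There are 2^4 − 1 = 15 ways to divide the 5 stops into two non-empty groups. For each, the best each vehicle can do is its own shortest tour through its group:
  {S1} + {S2, S3, S4, S5}: 40 + 98 = 138
  {S2} + {S1, S3, S4, S5}: 34 + 85 = 119
  {S1, S2} + {S3, S4, S5}: 73 + 85 = 158
  {S3} + {S1, S2, S4, S5}: 14 + 98 = 112
  {S1, S3} + {S2, S4, S5}: 54 + 98 = 152
  {S2, S3} + {S1, S4, S5}: 48 + 85 = 133
  … (15 splits in total)
Best: vehicle 1 Base → S3 → Base = 14; vehicle 2 Base → S2 → S5 → S1 → S4 → Base = 98; combined 112.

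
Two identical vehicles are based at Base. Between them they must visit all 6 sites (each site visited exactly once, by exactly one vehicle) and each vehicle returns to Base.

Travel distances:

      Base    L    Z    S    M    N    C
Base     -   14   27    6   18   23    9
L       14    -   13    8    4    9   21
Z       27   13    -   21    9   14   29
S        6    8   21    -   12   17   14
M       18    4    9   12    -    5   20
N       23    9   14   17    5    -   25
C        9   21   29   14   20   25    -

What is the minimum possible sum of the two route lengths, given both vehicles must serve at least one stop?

Check every non-empty split of the stops between the two vehicles; for each half take its own optimal tour:
  {L} + {Z, S, M, N, C}: 28 + 75 = 103
  {Z} + {L, S, M, N, C}: 54 + 57 = 111
  {L, Z} + {S, M, N, C}: 54 + 57 = 111
  {S} + {L, Z, M, N, C}: 12 + 75 = 87
  {L, S} + {Z, M, N, C}: 28 + 75 = 103
  {Z, S} + {L, M, N, C}: 54 + 57 = 111
  … (31 splits in total)
  {L, Z, S, M, N} + {C}: 64 + 18 = 82  ← best
Best: vehicle 1 Base → L → Z → M → N → S → Base = 64; vehicle 2 Base → C → Base = 18; combined 82.

82 — the smallest possible combined total.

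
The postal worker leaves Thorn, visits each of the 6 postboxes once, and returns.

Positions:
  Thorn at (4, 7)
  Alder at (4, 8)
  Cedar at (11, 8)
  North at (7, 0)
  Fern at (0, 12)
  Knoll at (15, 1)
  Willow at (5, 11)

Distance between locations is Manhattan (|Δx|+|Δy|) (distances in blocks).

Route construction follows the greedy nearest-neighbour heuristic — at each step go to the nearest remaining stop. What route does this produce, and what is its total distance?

From Thorn: distances to unvisited — Alder=1, Willow=5, Cedar=8, Fern=9, North=10, Knoll=17. Nearest is Alder (1).
From Alder: distances to unvisited — Willow=4, Cedar=7, Fern=8, North=11, Knoll=18. Nearest is Willow (4).
From Willow: distances to unvisited — Fern=6, Cedar=9, North=13, Knoll=20. Nearest is Fern (6).
From Fern: distances to unvisited — Cedar=15, North=19, Knoll=26. Nearest is Cedar (15).
From Cedar: distances to unvisited — Knoll=11, North=12. Nearest is Knoll (11).
From Knoll: distances to unvisited — North=9. Nearest is North (9).
Return North→Thorn: 10.
Total = 1 + 4 + 6 + 15 + 11 + 9 + 10 = 56.

56 blocks along Thorn → Alder → Willow → Fern → Cedar → Knoll → North → Thorn.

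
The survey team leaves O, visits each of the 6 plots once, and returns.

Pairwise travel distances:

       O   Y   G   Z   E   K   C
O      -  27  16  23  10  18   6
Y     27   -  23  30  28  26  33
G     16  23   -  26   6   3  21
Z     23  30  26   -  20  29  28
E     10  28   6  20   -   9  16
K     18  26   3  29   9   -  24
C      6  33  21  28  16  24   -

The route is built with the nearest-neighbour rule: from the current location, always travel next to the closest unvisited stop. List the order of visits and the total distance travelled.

110 along O → C → E → G → K → Y → Z → O.

O → [C:6 / E:10 / G:16 / K:18 / Z:23 / Y:27] → C (6)
C → [E:16 / G:21 / K:24 / Z:28 / Y:33] → E (16)
E → [G:6 / K:9 / Z:20 / Y:28] → G (6)
G → [K:3 / Y:23 / Z:26] → K (3)
K → [Y:26 / Z:29] → Y (26)
Y → [Z:30] → Z (30)
Return Z→O: 23.
Total = 6 + 16 + 6 + 3 + 26 + 30 + 23 = 110.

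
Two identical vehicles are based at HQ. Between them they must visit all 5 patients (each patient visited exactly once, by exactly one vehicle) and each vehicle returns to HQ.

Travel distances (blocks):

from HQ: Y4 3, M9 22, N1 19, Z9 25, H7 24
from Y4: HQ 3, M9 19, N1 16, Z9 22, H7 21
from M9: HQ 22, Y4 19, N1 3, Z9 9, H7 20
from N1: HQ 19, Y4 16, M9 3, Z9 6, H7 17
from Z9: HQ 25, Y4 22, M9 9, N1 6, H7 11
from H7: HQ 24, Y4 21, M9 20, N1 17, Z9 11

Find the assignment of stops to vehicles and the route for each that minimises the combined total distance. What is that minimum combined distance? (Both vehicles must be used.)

Check every non-empty split of the stops between the two vehicles; for each half take its own optimal tour:
  {Y4} + {M9, N1, Z9, H7}: 6 + 66 = 72
  {M9} + {Y4, N1, Z9, H7}: 44 + 60 = 104
  {Y4, M9} + {N1, Z9, H7}: 44 + 60 = 104
  {N1} + {Y4, M9, Z9, H7}: 38 + 66 = 104
  {Y4, N1} + {M9, Z9, H7}: 38 + 66 = 104
  {M9, N1} + {Y4, Z9, H7}: 44 + 60 = 104
  … (15 splits in total)
Best: vehicle 1 HQ → Y4 → HQ = 6; vehicle 2 HQ → M9 → N1 → Z9 → H7 → HQ = 66; combined 72.

72 blocks — the smallest possible combined total.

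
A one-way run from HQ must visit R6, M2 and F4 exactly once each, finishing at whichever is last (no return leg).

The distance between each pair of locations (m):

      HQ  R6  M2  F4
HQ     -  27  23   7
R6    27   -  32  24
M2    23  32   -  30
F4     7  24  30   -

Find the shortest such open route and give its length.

63 m — the minimum one-way total.

There are 3! = 6 possible orderings.
HQ→R6→M2→F4: 27+32+30 = 89
HQ→R6→F4→M2: 27+24+30 = 81
HQ→M2→R6→F4: 23+32+24 = 79
HQ→M2→F4→R6: 23+30+24 = 77
HQ→F4→R6→M2: 7+24+32 = 63
HQ→F4→M2→R6: 7+30+32 = 69
The minimum is 63.
One shortest path: HQ → F4 → R6 → M2.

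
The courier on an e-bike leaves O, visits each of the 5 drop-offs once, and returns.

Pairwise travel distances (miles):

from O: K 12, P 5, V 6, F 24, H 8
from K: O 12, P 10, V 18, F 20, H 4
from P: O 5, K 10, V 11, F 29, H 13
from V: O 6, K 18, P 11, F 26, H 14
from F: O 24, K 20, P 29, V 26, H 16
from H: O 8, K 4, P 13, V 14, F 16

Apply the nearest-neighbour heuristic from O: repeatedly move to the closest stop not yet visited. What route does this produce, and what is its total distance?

O → [P:5 / V:6 / H:8 / K:12 / F:24] → P (5)
P → [K:10 / V:11 / H:13 / F:29] → K (10)
K → [H:4 / V:18 / F:20] → H (4)
H → [V:14 / F:16] → V (14)
V → [F:26] → F (26)
Return F→O: 24.
Total = 5 + 10 + 4 + 14 + 26 + 24 = 83.

Total distance 83 miles via the nearest-neighbour route O → P → K → H → V → F → O.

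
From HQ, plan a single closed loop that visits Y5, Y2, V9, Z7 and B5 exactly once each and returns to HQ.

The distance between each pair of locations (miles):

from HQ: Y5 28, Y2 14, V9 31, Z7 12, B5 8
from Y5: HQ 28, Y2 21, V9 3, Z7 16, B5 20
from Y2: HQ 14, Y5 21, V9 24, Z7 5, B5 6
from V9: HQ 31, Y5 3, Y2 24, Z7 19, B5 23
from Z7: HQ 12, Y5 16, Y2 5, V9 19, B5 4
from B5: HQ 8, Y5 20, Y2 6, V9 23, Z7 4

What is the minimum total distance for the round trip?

Shortest round trip = 69 miles.

There are 60 distinct closed tours to check (reversals are equivalent).
HQ → Y5 → Y2 → V9 → Z7 → B5 → HQ: 28+21+24+19+4+8 = 104
HQ → Y5 → Y2 → V9 → B5 → Z7 → HQ: 28+21+24+23+4+12 = 112
HQ → Y5 → Y2 → Z7 → V9 → B5 → HQ: 28+21+5+19+23+8 = 104
HQ → Y5 → Y2 → Z7 → B5 → V9 → HQ: 28+21+5+4+23+31 = 112
HQ → Y5 → Y2 → B5 → V9 → Z7 → HQ: 28+21+6+23+19+12 = 109
HQ → Y5 → Y2 → B5 → Z7 → V9 → HQ: 28+21+6+4+19+31 = 109
HQ → Y5 → V9 → Y2 → Z7 → B5 → HQ: 28+3+24+5+4+8 = 72
HQ → Y5 → V9 → Y2 → B5 → Z7 → HQ: 28+3+24+6+4+12 = 77
HQ → Y5 → V9 → Z7 → Y2 → B5 → HQ: 28+3+19+5+6+8 = 69
HQ → Y5 → V9 → Z7 → B5 → Y2 → HQ: 28+3+19+4+6+14 = 74
HQ → Y5 → V9 → B5 → Y2 → Z7 → HQ: 28+3+23+6+5+12 = 77
HQ → Y5 → V9 → B5 → Z7 → Y2 → HQ: 28+3+23+4+5+14 = 77
HQ → Y5 → Z7 → Y2 → V9 → B5 → HQ: 28+16+5+24+23+8 = 104
HQ → Y5 → Z7 → Y2 → B5 → V9 → HQ: 28+16+5+6+23+31 = 109
… (46 more)
The minimum is 69.
One optimal route: HQ → Y5 → V9 → Z7 → Y2 → B5 → HQ (or its reverse).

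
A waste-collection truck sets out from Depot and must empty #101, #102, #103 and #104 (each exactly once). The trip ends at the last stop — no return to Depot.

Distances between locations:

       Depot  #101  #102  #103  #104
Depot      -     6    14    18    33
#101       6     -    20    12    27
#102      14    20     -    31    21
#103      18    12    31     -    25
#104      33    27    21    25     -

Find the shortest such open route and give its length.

Shortest open route: 64.

There are 4! = 24 possible orderings.
Depot→#101→#102→#103→#104: 6+20+31+25 = 82
Depot→#101→#102→#104→#103: 6+20+21+25 = 72
Depot→#101→#103→#102→#104: 6+12+31+21 = 70
Depot→#101→#103→#104→#102: 6+12+25+21 = 64
Depot→#101→#104→#102→#103: 6+27+21+31 = 85
Depot→#101→#104→#103→#102: 6+27+25+31 = 89
Depot→#102→#101→#103→#104: 14+20+12+25 = 71
Depot→#102→#101→#104→#103: 14+20+27+25 = 86
Depot→#102→#103→#101→#104: 14+31+12+27 = 84
Depot→#102→#103→#104→#101: 14+31+25+27 = 97
Depot→#102→#104→#101→#103: 14+21+27+12 = 74
Depot→#102→#104→#103→#101: 14+21+25+12 = 72
Depot→#103→#101→#102→#104: 18+12+20+21 = 71
Depot→#103→#101→#104→#102: 18+12+27+21 = 78
… (10 more)
The minimum is 64.
One shortest path: Depot → #101 → #103 → #104 → #102.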